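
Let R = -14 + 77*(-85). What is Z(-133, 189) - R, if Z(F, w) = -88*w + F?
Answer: -10206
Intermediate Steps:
Z(F, w) = F - 88*w
R = -6559 (R = -14 - 6545 = -6559)
Z(-133, 189) - R = (-133 - 88*189) - 1*(-6559) = (-133 - 16632) + 6559 = -16765 + 6559 = -10206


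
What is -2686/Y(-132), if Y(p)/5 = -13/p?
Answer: -354552/65 ≈ -5454.6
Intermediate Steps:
Y(p) = -65/p (Y(p) = 5*(-13/p) = -65/p)
-2686/Y(-132) = -2686/((-65/(-132))) = -2686/((-65*(-1/132))) = -2686/65/132 = -2686*132/65 = -1*354552/65 = -354552/65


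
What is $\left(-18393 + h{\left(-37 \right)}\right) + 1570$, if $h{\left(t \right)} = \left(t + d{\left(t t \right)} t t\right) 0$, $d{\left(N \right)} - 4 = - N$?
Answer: $-16823$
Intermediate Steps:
$d{\left(N \right)} = 4 - N$
$h{\left(t \right)} = 0$ ($h{\left(t \right)} = \left(t + \left(4 - t t\right) t t\right) 0 = \left(t + \left(4 - t^{2}\right) t t\right) 0 = \left(t + t \left(4 - t^{2}\right) t\right) 0 = \left(t + t^{2} \left(4 - t^{2}\right)\right) 0 = 0$)
$\left(-18393 + h{\left(-37 \right)}\right) + 1570 = \left(-18393 + 0\right) + 1570 = -18393 + 1570 = -16823$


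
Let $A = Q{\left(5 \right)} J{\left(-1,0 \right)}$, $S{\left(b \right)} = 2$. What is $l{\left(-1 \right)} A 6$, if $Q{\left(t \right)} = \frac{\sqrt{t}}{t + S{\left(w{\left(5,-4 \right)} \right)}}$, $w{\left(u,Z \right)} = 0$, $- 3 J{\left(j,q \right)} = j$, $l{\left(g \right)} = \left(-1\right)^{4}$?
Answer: $\frac{2 \sqrt{5}}{7} \approx 0.63888$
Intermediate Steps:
$l{\left(g \right)} = 1$
$J{\left(j,q \right)} = - \frac{j}{3}$
$Q{\left(t \right)} = \frac{\sqrt{t}}{2 + t}$ ($Q{\left(t \right)} = \frac{\sqrt{t}}{t + 2} = \frac{\sqrt{t}}{2 + t}$)
$A = \frac{\sqrt{5}}{21}$ ($A = \frac{\sqrt{5}}{2 + 5} \left(\left(- \frac{1}{3}\right) \left(-1\right)\right) = \frac{\sqrt{5}}{7} \cdot \frac{1}{3} = \frac{\sqrt{5}}{21} \approx 0.10648$)
$l{\left(-1 \right)} A 6 = 1 \frac{\sqrt{5}}{21} \cdot 6 = \frac{\sqrt{5}}{21} \cdot 6 = \frac{2 \sqrt{5}}{7}$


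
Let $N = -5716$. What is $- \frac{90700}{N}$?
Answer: $\frac{22675}{1429} \approx 15.868$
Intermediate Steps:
$- \frac{90700}{N} = - \frac{90700}{-5716} = - \frac{90700 \left(-1\right)}{5716} = \left(-1\right) \left(- \frac{22675}{1429}\right) = \frac{22675}{1429}$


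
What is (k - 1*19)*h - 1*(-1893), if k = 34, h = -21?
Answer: 1578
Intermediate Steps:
(k - 1*19)*h - 1*(-1893) = (34 - 1*19)*(-21) - 1*(-1893) = (34 - 19)*(-21) + 1893 = 15*(-21) + 1893 = -315 + 1893 = 1578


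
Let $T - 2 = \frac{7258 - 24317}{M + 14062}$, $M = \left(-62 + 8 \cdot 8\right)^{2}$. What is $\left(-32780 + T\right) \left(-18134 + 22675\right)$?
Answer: $- \frac{2093729800187}{14066} \approx -1.4885 \cdot 10^{8}$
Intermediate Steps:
$M = 4$ ($M = \left(-62 + 64\right)^{2} = 2^{2} = 4$)
$T = \frac{11073}{14066}$ ($T = 2 + \frac{7258 - 24317}{4 + 14062} = 2 - \frac{17059}{14066} = \frac{11073}{14066} \approx 0.78722$)
$\left(-32780 + T\right) \left(-18134 + 22675\right) = \left(-32780 + \frac{11073}{14066}\right) \left(-18134 + 22675\right) = \left(- \frac{461072407}{14066}\right) 4541 = - \frac{2093729800187}{14066}$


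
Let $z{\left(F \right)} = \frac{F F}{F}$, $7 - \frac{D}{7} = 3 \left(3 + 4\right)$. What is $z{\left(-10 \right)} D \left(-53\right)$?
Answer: $-51940$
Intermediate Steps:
$D = -98$ ($D = 49 - 7 \cdot 3 \left(3 + 4\right) = 49 - 7 \cdot 3 \cdot 7 = 49 - 147 = -98$)
$z{\left(F \right)} = F$ ($z{\left(F \right)} = \frac{F^{2}}{F} = F$)
$z{\left(-10 \right)} D \left(-53\right) = \left(-10\right) \left(-98\right) \left(-53\right) = 980 \left(-53\right) = -51940$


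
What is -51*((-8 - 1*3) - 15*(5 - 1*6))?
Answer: -204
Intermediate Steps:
-51*((-8 - 1*3) - 15*(5 - 1*6)) = -51*((-8 - 3) - 15*(5 - 6)) = -51*(-11 - 15*(-1)) = -51*(-11 + 15) = -51*4 = -204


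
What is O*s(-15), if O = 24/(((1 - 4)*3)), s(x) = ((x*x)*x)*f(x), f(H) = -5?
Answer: -45000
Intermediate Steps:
s(x) = -5*x³ (s(x) = ((x*x)*x)*(-5) = (x²*x)*(-5) = x³*(-5) = -5*x³)
O = -8/3 (O = 24/((-3*3)) = 24/(-9) = 24*(-⅑) = -8/3 ≈ -2.6667)
O*s(-15) = -(-40)*(-15)³/3 = -(-40)*(-3375)/3 = -8/3*16875 = -45000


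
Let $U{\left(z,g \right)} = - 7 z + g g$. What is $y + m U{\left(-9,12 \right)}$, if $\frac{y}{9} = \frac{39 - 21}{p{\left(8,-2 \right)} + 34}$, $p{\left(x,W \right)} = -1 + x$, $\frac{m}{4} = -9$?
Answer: $- \frac{305370}{41} \approx -7448.0$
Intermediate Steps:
$m = -36$ ($m = 4 \left(-9\right) = -36$)
$U{\left(z,g \right)} = g^{2} - 7 z$ ($U{\left(z,g \right)} = - 7 z + g^{2} = g^{2} - 7 z$)
$y = \frac{162}{41}$ ($y = 9 \frac{39 - 21}{\left(-1 + 8\right) + 34} = 9 \frac{18}{7 + 34} = 9 \cdot \frac{18}{41} = \frac{162}{41} \approx 3.9512$)
$y + m U{\left(-9,12 \right)} = \frac{162}{41} - 36 \left(12^{2} - -63\right) = \frac{162}{41} - 36 \left(144 + 63\right) = \frac{162}{41} - 7452 = - \frac{305370}{41}$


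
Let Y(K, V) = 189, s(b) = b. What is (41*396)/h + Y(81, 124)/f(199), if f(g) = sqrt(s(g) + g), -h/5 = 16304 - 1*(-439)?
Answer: -5412/27905 + 189*sqrt(398)/398 ≈ 9.2798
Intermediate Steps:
h = -83715 (h = -5*(16304 - 1*(-439)) = -5*(16304 + 439) = -5*16743 = -83715)
f(g) = sqrt(2)*sqrt(g) (f(g) = sqrt(g + g) = sqrt(2*g) = sqrt(2)*sqrt(g))
(41*396)/h + Y(81, 124)/f(199) = (41*396)/(-83715) + 189/((sqrt(2)*sqrt(199))) = 16236*(-1/83715) + 189/(sqrt(398)) = -5412/27905 + 189*(sqrt(398)/398) = -5412/27905 + 189*sqrt(398)/398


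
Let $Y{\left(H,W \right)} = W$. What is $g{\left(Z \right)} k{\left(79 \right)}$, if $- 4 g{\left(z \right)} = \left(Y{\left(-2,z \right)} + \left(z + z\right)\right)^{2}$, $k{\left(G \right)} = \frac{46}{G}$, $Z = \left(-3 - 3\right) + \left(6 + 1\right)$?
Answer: $- \frac{207}{158} \approx -1.3101$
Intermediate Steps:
$Z = 1$ ($Z = -6 + 7 = 1$)
$g{\left(z \right)} = - \frac{9 z^{2}}{4}$ ($g{\left(z \right)} = - \frac{\left(z + \left(z + z\right)\right)^{2}}{4} = - \frac{\left(z + 2 z\right)^{2}}{4} = - \frac{\left(3 z\right)^{2}}{4} = - \frac{9 z^{2}}{4}$)
$g{\left(Z \right)} k{\left(79 \right)} = - \frac{9 \cdot 1^{2}}{4} \cdot \frac{46}{79} = \left(- \frac{9}{4}\right) 1 \cdot 46 \cdot \frac{1}{79} = \left(- \frac{9}{4}\right) \frac{46}{79} = - \frac{207}{158}$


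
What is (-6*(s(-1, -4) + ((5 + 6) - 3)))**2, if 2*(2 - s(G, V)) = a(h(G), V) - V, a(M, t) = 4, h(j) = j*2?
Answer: 1296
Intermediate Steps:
h(j) = 2*j
s(G, V) = V/2 (s(G, V) = 2 - (4 - V)/2 = 2 + (-2 + V/2) = V/2)
(-6*(s(-1, -4) + ((5 + 6) - 3)))**2 = (-6*((1/2)*(-4) + ((5 + 6) - 3)))**2 = (-6*(-2 + (11 - 3)))**2 = (-6*(-2 + 8))**2 = (-6*6)**2 = (-36)**2 = 1296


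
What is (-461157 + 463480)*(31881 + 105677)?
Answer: 319547234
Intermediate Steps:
(-461157 + 463480)*(31881 + 105677) = 2323*137558 = 319547234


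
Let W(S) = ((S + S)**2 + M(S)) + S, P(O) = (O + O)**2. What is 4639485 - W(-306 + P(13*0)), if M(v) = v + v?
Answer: 4265859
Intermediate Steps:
M(v) = 2*v
P(O) = 4*O**2 (P(O) = (2*O)**2 = 4*O**2)
W(S) = 3*S + 4*S**2 (W(S) = ((S + S)**2 + 2*S) + S = ((2*S)**2 + 2*S) + S = (4*S**2 + 2*S) + S = (2*S + 4*S**2) + S = 3*S + 4*S**2)
4639485 - W(-306 + P(13*0)) = 4639485 - (-306 + 4*(13*0)**2)*(3 + 4*(-306 + 4*(13*0)**2)) = 4639485 - (-306 + 4*0**2)*(3 + 4*(-306 + 4*0**2)) = 4639485 - (-306 + 4*0)*(3 + 4*(-306 + 4*0)) = 4639485 - (-306 + 0)*(3 + 4*(-306 + 0)) = 4639485 - (-306)*(3 + 4*(-306)) = 4639485 - (-306)*(3 - 1224) = 4639485 - (-306)*(-1221) = 4639485 - 1*373626 = 4639485 - 373626 = 4265859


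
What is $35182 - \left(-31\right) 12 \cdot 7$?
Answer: $37786$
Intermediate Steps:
$35182 - \left(-31\right) 12 \cdot 7 = 35182 - \left(-372\right) 7 = 35182 - -2604 = 35182 + 2604 = 37786$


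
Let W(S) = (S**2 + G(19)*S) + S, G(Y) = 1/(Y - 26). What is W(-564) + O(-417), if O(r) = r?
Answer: 2220369/7 ≈ 3.1720e+5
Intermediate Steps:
G(Y) = 1/(-26 + Y)
W(S) = S**2 + 6*S/7 (W(S) = (S**2 + S/(-26 + 19)) + S = (S**2 + S/(-7)) + S = (S**2 - S/7) + S = S**2 + 6*S/7)
W(-564) + O(-417) = (1/7)*(-564)*(6 + 7*(-564)) - 417 = (1/7)*(-564)*(6 - 3948) - 417 = (1/7)*(-564)*(-3942) - 417 = 2223288/7 - 417 = 2220369/7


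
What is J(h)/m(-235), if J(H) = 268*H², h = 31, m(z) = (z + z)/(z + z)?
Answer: 257548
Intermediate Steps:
m(z) = 1 (m(z) = (2*z)/((2*z)) = (2*z)*(1/(2*z)) = 1)
J(h)/m(-235) = (268*31²)/1 = (268*961)*1 = 257548*1 = 257548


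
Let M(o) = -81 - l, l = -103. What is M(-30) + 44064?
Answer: 44086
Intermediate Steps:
M(o) = 22 (M(o) = -81 - 1*(-103) = -81 + 103 = 22)
M(-30) + 44064 = 22 + 44064 = 44086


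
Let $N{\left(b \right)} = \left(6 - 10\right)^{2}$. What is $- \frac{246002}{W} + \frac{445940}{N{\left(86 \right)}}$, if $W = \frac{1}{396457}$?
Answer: $- \frac{390116748171}{4} \approx -9.7529 \cdot 10^{10}$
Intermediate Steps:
$N{\left(b \right)} = 16$ ($N{\left(b \right)} = \left(-4\right)^{2} = 16$)
$W = \frac{1}{396457} \approx 2.5223 \cdot 10^{-6}$
$- \frac{246002}{W} + \frac{445940}{N{\left(86 \right)}} = - 246002 \frac{1}{\frac{1}{396457}} + \frac{445940}{16} = \left(-246002\right) 396457 + 445940 \cdot \frac{1}{16} = -97529214914 + \frac{111485}{4} = - \frac{390116748171}{4}$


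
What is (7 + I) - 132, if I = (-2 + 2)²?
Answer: -125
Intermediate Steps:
I = 0 (I = 0² = 0)
(7 + I) - 132 = (7 + 0) - 132 = 7 - 132 = -125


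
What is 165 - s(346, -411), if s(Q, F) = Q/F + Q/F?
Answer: 68507/411 ≈ 166.68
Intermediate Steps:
s(Q, F) = 2*Q/F
165 - s(346, -411) = 165 - 2*346/(-411) = 165 - 2*346*(-1)/411 = 165 - 1*(-692/411) = 165 + 692/411 = 68507/411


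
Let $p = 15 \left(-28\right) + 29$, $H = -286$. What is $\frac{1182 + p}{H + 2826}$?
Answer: $\frac{791}{2540} \approx 0.31142$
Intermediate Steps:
$p = -391$ ($p = -420 + 29 = -391$)
$\frac{1182 + p}{H + 2826} = \frac{1182 - 391}{-286 + 2826} = \frac{791}{2540}$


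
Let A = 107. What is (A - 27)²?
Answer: 6400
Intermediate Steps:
(A - 27)² = (107 - 27)² = 80² = 6400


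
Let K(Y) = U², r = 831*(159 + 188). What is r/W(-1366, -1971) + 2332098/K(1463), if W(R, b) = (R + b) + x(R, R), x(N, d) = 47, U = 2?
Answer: 958931124/1645 ≈ 5.8294e+5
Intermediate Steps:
r = 288357 (r = 831*347 = 288357)
K(Y) = 4 (K(Y) = 2² = 4)
W(R, b) = 47 + R + b (W(R, b) = (R + b) + 47 = 47 + R + b)
r/W(-1366, -1971) + 2332098/K(1463) = 288357/(47 - 1366 - 1971) + 2332098/4 = 288357/(-3290) + 2332098*(¼) = 288357*(-1/3290) + 1166049/2 = -288357/3290 + 1166049/2 = 958931124/1645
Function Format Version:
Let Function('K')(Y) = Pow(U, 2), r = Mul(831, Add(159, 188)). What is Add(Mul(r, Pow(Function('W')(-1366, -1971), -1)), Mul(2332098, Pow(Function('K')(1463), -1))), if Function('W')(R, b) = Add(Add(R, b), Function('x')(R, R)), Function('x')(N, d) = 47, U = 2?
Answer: Rational(958931124, 1645) ≈ 5.8294e+5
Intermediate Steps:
r = 288357 (r = Mul(831, 347) = 288357)
Function('K')(Y) = 4 (Function('K')(Y) = Pow(2, 2) = 4)
Function('W')(R, b) = Add(47, R, b) (Function('W')(R, b) = Add(Add(R, b), 47) = Add(47, R, b))
Add(Mul(r, Pow(Function('W')(-1366, -1971), -1)), Mul(2332098, Pow(Function('K')(1463), -1))) = Add(Mul(288357, Pow(Add(47, -1366, -1971), -1)), Mul(2332098, Pow(4, -1))) = Add(Mul(288357, Pow(-3290, -1)), Mul(2332098, Rational(1, 4))) = Add(Mul(288357, Rational(-1, 3290)), Rational(1166049, 2)) = Add(Rational(-288357, 3290), Rational(1166049, 2)) = Rational(958931124, 1645)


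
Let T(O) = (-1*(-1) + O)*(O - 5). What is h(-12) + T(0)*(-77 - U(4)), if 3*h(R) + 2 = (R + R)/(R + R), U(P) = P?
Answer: 1214/3 ≈ 404.67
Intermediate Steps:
T(O) = (1 + O)*(-5 + O)
h(R) = -⅓ (h(R) = -⅔ + ((R + R)/(R + R))/3 = -⅔ + ((2*R)/((2*R)))/3 = -⅔ + ((2*R)*(1/(2*R)))/3 = -⅔ + (⅓)*1 = -⅔ + ⅓ = -⅓)
h(-12) + T(0)*(-77 - U(4)) = -⅓ + (-5 + 0² - 4*0)*(-77 - 1*4) = -⅓ + (-5 + 0 + 0)*(-77 - 4) = -⅓ - 5*(-81) = -⅓ + 405 = 1214/3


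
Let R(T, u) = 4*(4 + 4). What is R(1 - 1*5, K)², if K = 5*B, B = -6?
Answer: 1024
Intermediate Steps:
K = -30 (K = 5*(-6) = -30)
R(T, u) = 32 (R(T, u) = 4*8 = 32)
R(1 - 1*5, K)² = 32² = 1024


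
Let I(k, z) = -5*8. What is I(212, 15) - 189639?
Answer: -189679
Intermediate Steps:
I(k, z) = -40
I(212, 15) - 189639 = -40 - 189639 = -189679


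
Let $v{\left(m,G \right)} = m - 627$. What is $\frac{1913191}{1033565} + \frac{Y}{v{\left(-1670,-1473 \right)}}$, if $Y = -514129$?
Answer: $\frac{535780339612}{2374098805} \approx 225.68$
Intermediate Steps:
$v{\left(m,G \right)} = -627 + m$
$\frac{1913191}{1033565} + \frac{Y}{v{\left(-1670,-1473 \right)}} = \frac{1913191}{1033565} - \frac{514129}{-627 - 1670} = 1913191 \cdot \frac{1}{1033565} - \frac{514129}{-2297} = \frac{1913191}{1033565} - - \frac{514129}{2297} = \frac{1913191}{1033565} + \frac{514129}{2297} = \frac{535780339612}{2374098805}$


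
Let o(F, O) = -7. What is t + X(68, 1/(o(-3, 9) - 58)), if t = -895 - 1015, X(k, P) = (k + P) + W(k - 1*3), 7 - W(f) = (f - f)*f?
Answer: -119276/65 ≈ -1835.0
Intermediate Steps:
W(f) = 7 (W(f) = 7 - (f - f)*f = 7 - 0*f = 7 - 1*0 = 7 + 0 = 7)
X(k, P) = 7 + P + k (X(k, P) = (k + P) + 7 = (P + k) + 7 = 7 + P + k)
t = -1910
t + X(68, 1/(o(-3, 9) - 58)) = -1910 + (7 + 1/(-7 - 58) + 68) = -1910 + (7 + 1/(-65) + 68) = -1910 + (7 - 1/65 + 68) = -1910 + 4874/65 = -119276/65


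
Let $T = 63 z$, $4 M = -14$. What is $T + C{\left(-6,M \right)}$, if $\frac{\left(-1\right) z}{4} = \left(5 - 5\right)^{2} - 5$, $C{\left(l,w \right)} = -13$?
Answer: $1247$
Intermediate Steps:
$M = - \frac{7}{2}$ ($M = \frac{1}{4} \left(-14\right) = - \frac{7}{2} \approx -3.5$)
$z = 20$ ($z = - 4 \left(\left(5 - 5\right)^{2} - 5\right) = - 4 \left(0^{2} - 5\right) = - 4 \left(0 - 5\right) = \left(-4\right) \left(-5\right) = 20$)
$T = 1260$ ($T = 63 \cdot 20 = 1260$)
$T + C{\left(-6,M \right)} = 1260 - 13 = 1247$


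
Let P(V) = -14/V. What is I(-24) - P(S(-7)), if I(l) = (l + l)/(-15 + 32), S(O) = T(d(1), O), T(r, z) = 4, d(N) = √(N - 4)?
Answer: 23/34 ≈ 0.67647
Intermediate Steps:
d(N) = √(-4 + N)
S(O) = 4
I(l) = 2*l/17 (I(l) = (2*l)/17 = (2*l)*(1/17) = 2*l/17)
I(-24) - P(S(-7)) = (2/17)*(-24) - (-14)/4 = -48/17 - (-14)/4 = -48/17 - 1*(-7/2) = -48/17 + 7/2 = 23/34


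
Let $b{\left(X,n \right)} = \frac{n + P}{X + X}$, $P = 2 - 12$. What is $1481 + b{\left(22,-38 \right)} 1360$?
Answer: $- \frac{29}{11} \approx -2.6364$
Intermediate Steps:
$P = -10$ ($P = 2 - 12 = -10$)
$b{\left(X,n \right)} = \frac{-10 + n}{2 X}$ ($b{\left(X,n \right)} = \frac{n - 10}{X + X} = \frac{-10 + n}{2 X}$)
$1481 + b{\left(22,-38 \right)} 1360 = 1481 + \frac{-10 - 38}{2 \cdot 22} \cdot 1360 = 1481 + \frac{1}{2} \cdot \frac{1}{22} \left(-48\right) 1360 = 1481 - \frac{16320}{11} = - \frac{29}{11}$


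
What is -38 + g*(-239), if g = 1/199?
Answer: -7801/199 ≈ -39.201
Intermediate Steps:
g = 1/199 ≈ 0.0050251
-38 + g*(-239) = -38 + (1/199)*(-239) = -38 - 239/199 = -7801/199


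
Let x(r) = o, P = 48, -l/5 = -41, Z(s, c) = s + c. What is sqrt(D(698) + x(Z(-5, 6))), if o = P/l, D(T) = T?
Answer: sqrt(29343290)/205 ≈ 26.424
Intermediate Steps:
Z(s, c) = c + s
l = 205 (l = -5*(-41) = 205)
o = 48/205 ≈ 0.23415
x(r) = 48/205
sqrt(D(698) + x(Z(-5, 6))) = sqrt(698 + 48/205) = sqrt(143138/205) = sqrt(29343290)/205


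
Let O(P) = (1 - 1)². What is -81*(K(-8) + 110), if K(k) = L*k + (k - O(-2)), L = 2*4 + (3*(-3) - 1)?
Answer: -9558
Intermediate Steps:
O(P) = 0 (O(P) = 0² = 0)
L = -2 (L = 8 + (-9 - 1) = 8 - 10 = -2)
K(k) = -k (K(k) = -2*k + (k - 1*0) = -2*k + (k + 0) = -2*k + k = -k)
-81*(K(-8) + 110) = -81*(-1*(-8) + 110) = -81*(8 + 110) = -81*118 = -9558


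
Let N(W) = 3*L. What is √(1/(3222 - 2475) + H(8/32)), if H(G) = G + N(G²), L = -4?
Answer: I*√2913715/498 ≈ 3.4276*I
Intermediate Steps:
N(W) = -12 (N(W) = 3*(-4) = -12)
H(G) = -12 + G (H(G) = G - 12 = -12 + G)
√(1/(3222 - 2475) + H(8/32)) = √(1/(3222 - 2475) + (-12 + 8/32)) = √(1/747 + (-12 + 8*(1/32))) = √(1/747 + (-12 + ¼)) = √(1/747 - 47/4) = √(-35105/2988) = I*√2913715/498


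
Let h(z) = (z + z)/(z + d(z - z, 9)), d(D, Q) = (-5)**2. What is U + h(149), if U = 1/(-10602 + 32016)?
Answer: 1063591/621006 ≈ 1.7127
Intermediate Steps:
d(D, Q) = 25
h(z) = 2*z/(25 + z) (h(z) = (z + z)/(z + 25) = (2*z)/(25 + z) = 2*z/(25 + z))
U = 1/21414 ≈ 4.6698e-5
U + h(149) = 1/21414 + 2*149/(25 + 149) = 1/21414 + 2*149/174 = 1/21414 + 2*149*(1/174) = 1/21414 + 149/87 = 1063591/621006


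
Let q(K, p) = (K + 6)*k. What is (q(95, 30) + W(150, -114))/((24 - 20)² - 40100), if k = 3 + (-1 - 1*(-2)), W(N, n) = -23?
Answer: -381/40084 ≈ -0.0095050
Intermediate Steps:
k = 4 (k = 3 + (-1 + 2) = 3 + 1 = 4)
q(K, p) = 24 + 4*K (q(K, p) = (K + 6)*4 = (6 + K)*4 = 24 + 4*K)
(q(95, 30) + W(150, -114))/((24 - 20)² - 40100) = ((24 + 4*95) - 23)/((24 - 20)² - 40100) = ((24 + 380) - 23)/(4² - 40100) = (404 - 23)/(16 - 40100) = 381/(-40084) = 381*(-1/40084) = -381/40084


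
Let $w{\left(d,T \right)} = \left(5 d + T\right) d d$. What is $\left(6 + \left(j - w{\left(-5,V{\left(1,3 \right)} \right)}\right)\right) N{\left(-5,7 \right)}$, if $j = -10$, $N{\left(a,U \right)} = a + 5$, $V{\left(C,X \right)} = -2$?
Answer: $0$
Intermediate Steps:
$N{\left(a,U \right)} = 5 + a$
$w{\left(d,T \right)} = d^{2} \left(T + 5 d\right)$ ($w{\left(d,T \right)} = \left(T + 5 d\right) d d = d \left(T + 5 d\right) d = d^{2} \left(T + 5 d\right)$)
$\left(6 + \left(j - w{\left(-5,V{\left(1,3 \right)} \right)}\right)\right) N{\left(-5,7 \right)} = \left(6 - \left(10 + \left(-5\right)^{2} \left(-2 + 5 \left(-5\right)\right)\right)\right) \left(5 - 5\right) = \left(6 - \left(10 + 25 \left(-2 - 25\right)\right)\right) 0 = \left(6 - \left(10 + 25 \left(-27\right)\right)\right) 0 = \left(6 - -665\right) 0 = \left(6 + \left(-10 + 675\right)\right) 0 = \left(6 + 665\right) 0 = 671 \cdot 0 = 0$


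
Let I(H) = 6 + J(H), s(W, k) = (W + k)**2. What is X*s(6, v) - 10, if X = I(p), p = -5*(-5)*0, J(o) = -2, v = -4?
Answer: 6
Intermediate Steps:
p = 0 (p = 25*0 = 0)
I(H) = 4 (I(H) = 6 - 2 = 4)
X = 4
X*s(6, v) - 10 = 4*(6 - 4)**2 - 10 = 4*2**2 - 10 = 4*4 - 10 = 16 - 10 = 6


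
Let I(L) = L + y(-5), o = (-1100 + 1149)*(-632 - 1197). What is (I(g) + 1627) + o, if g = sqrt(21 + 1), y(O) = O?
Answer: -87999 + sqrt(22) ≈ -87994.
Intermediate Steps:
o = -89621 (o = 49*(-1829) = -89621)
g = sqrt(22) ≈ 4.6904
I(L) = -5 + L (I(L) = L - 5 = -5 + L)
(I(g) + 1627) + o = ((-5 + sqrt(22)) + 1627) - 89621 = (1622 + sqrt(22)) - 89621 = -87999 + sqrt(22)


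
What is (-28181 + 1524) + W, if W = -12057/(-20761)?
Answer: -553413920/20761 ≈ -26656.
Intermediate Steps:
W = 12057/20761 (W = -12057*(-1/20761) = 12057/20761 ≈ 0.58075)
(-28181 + 1524) + W = (-28181 + 1524) + 12057/20761 = -26657 + 12057/20761 = -553413920/20761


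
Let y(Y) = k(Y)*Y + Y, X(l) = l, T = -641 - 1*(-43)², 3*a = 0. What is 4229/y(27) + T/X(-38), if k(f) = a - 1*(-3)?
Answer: 214811/2052 ≈ 104.68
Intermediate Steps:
a = 0 (a = (⅓)*0 = 0)
k(f) = 3 (k(f) = 0 - 1*(-3) = 0 + 3 = 3)
T = -2490 (T = -641 - 1*1849 = -641 - 1849 = -2490)
y(Y) = 4*Y (y(Y) = 3*Y + Y = 4*Y)
4229/y(27) + T/X(-38) = 4229/((4*27)) - 2490/(-38) = 4229/108 - 2490*(-1/38) = 4229*(1/108) + 1245/19 = 4229/108 + 1245/19 = 214811/2052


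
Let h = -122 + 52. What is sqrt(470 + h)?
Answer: 20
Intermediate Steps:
h = -70
sqrt(470 + h) = sqrt(470 - 70) = sqrt(400) = 20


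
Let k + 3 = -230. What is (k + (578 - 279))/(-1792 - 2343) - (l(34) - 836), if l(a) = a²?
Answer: -1323266/4135 ≈ -320.02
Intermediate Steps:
k = -233 (k = -3 - 230 = -233)
(k + (578 - 279))/(-1792 - 2343) - (l(34) - 836) = (-233 + (578 - 279))/(-1792 - 2343) - (34² - 836) = (-233 + 299)/(-4135) - (1156 - 836) = 66*(-1/4135) - 1*320 = -66/4135 - 320 = -1323266/4135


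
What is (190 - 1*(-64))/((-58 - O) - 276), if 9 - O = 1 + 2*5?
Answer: -127/166 ≈ -0.76506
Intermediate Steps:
O = -2 (O = 9 - (1 + 2*5) = 9 - (1 + 10) = 9 - 1*11 = 9 - 11 = -2)
(190 - 1*(-64))/((-58 - O) - 276) = (190 - 1*(-64))/((-58 - 1*(-2)) - 276) = (190 + 64)/((-58 + 2) - 276) = 254/(-56 - 276) = 254/(-332) = 254*(-1/332) = -127/166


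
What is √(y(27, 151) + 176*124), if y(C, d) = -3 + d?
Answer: 2*√5493 ≈ 148.23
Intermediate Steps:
√(y(27, 151) + 176*124) = √((-3 + 151) + 176*124) = √(148 + 21824) = √21972 = 2*√5493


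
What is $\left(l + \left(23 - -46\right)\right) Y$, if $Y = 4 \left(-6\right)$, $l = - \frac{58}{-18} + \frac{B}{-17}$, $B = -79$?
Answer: $- \frac{94088}{51} \approx -1844.9$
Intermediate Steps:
$l = \frac{1204}{153}$ ($l = - \frac{58}{-18} - \frac{79}{-17} = \left(-58\right) \left(- \frac{1}{18}\right) - - \frac{79}{17} = \frac{29}{9} + \frac{79}{17} = \frac{1204}{153} \approx 7.8693$)
$Y = -24$
$\left(l + \left(23 - -46\right)\right) Y = \left(\frac{1204}{153} + \left(23 - -46\right)\right) \left(-24\right) = \left(\frac{1204}{153} + \left(23 + 46\right)\right) \left(-24\right) = \left(\frac{1204}{153} + 69\right) \left(-24\right) = \frac{11761}{153} \left(-24\right) = - \frac{94088}{51}$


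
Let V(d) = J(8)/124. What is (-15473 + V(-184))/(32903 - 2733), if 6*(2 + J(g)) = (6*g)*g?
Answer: -6189/12068 ≈ -0.51284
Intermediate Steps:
J(g) = -2 + g**2 (J(g) = -2 + ((6*g)*g)/6 = -2 + (6*g**2)/6 = -2 + g**2)
V(d) = 1/2 (V(d) = (-2 + 8**2)/124 = (-2 + 64)*(1/124) = 62*(1/124) = 1/2)
(-15473 + V(-184))/(32903 - 2733) = (-15473 + 1/2)/(32903 - 2733) = -30945/2/30170 = -30945/2*1/30170 = -6189/12068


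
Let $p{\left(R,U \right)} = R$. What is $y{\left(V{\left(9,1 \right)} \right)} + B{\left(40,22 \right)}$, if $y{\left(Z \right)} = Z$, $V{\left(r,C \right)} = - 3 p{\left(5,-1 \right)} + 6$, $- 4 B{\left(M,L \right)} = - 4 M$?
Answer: $31$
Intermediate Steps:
$B{\left(M,L \right)} = M$ ($B{\left(M,L \right)} = - \frac{\left(-4\right) M}{4} = M$)
$V{\left(r,C \right)} = -9$ ($V{\left(r,C \right)} = \left(-3\right) 5 + 6 = -15 + 6 = -9$)
$y{\left(V{\left(9,1 \right)} \right)} + B{\left(40,22 \right)} = -9 + 40 = 31$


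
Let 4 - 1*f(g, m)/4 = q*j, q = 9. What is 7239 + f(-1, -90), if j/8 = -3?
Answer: 8119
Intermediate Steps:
j = -24 (j = 8*(-3) = -24)
f(g, m) = 880 (f(g, m) = 16 - 36*(-24) = 16 - 4*(-216) = 16 + 864 = 880)
7239 + f(-1, -90) = 7239 + 880 = 8119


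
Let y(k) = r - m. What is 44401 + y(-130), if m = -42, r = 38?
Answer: 44481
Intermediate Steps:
y(k) = 80 (y(k) = 38 - 1*(-42) = 38 + 42 = 80)
44401 + y(-130) = 44401 + 80 = 44481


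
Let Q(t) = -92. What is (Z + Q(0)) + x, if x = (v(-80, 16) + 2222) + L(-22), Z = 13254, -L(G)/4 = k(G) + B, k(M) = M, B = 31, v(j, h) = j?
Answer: 15268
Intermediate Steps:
L(G) = -124 - 4*G (L(G) = -4*(G + 31) = -4*(31 + G) = -124 - 4*G)
x = 2106 (x = (-80 + 2222) + (-124 - 4*(-22)) = 2142 + (-124 + 88) = 2142 - 36 = 2106)
(Z + Q(0)) + x = (13254 - 92) + 2106 = 13162 + 2106 = 15268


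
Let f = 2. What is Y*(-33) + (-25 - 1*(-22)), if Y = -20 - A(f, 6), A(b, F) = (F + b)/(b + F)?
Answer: 690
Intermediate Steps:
A(b, F) = 1 (A(b, F) = (F + b)/(F + b) = 1)
Y = -21 (Y = -20 - 1*1 = -20 - 1 = -21)
Y*(-33) + (-25 - 1*(-22)) = -21*(-33) + (-25 - 1*(-22)) = 693 + (-25 + 22) = 693 - 3 = 690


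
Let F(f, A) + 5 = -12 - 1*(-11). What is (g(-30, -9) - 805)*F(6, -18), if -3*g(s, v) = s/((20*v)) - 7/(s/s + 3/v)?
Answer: 14428/3 ≈ 4809.3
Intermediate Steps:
F(f, A) = -6 (F(f, A) = -5 + (-12 - 1*(-11)) = -5 + (-12 + 11) = -5 - 1 = -6)
g(s, v) = 7/(3*(1 + 3/v)) - s/(60*v) (g(s, v) = -(s/((20*v)) - 7/(s/s + 3/v))/3 = -(s*(1/(20*v)) - 7/(1 + 3/v))/3 = -(s/(20*v) - 7/(1 + 3/v))/3 = -(-7/(1 + 3/v) + s/(20*v))/3 = 7/(3*(1 + 3/v)) - s/(60*v))
(g(-30, -9) - 805)*F(6, -18) = ((1/60)*(-3*(-30) + 140*(-9)² - 1*(-30)*(-9))/(-9*(3 - 9)) - 805)*(-6) = ((1/60)*(-⅑)*(90 + 140*81 - 270)/(-6) - 805)*(-6) = ((1/60)*(-⅑)*(-⅙)*(90 + 11340 - 270) - 805)*(-6) = ((1/60)*(-⅑)*(-⅙)*11160 - 805)*(-6) = (31/9 - 805)*(-6) = -7214/9*(-6) = 14428/3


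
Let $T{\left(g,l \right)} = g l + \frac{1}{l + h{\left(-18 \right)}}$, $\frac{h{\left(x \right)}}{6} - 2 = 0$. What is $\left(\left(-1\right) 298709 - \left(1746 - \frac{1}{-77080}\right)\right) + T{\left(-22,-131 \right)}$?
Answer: $- \frac{2729494371159}{9172520} \approx -2.9757 \cdot 10^{5}$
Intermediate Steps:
$h{\left(x \right)} = 12$ ($h{\left(x \right)} = 12 + 6 \cdot 0 = 12 + 0 = 12$)
$T{\left(g,l \right)} = \frac{1}{12 + l} + g l$ ($T{\left(g,l \right)} = g l + \frac{1}{l + 12} = g l + \frac{1}{12 + l} = \frac{1}{12 + l} + g l$)
$\left(\left(-1\right) 298709 - \left(1746 - \frac{1}{-77080}\right)\right) + T{\left(-22,-131 \right)} = \left(\left(-1\right) 298709 - \left(1746 - \frac{1}{-77080}\right)\right) + \frac{1 - 22 \left(-131\right)^{2} + 12 \left(-22\right) \left(-131\right)}{12 - 131} = \left(-298709 - \frac{134581681}{77080}\right) + \frac{1 - 377542 + 34584}{-119} = \left(-298709 - \frac{134581681}{77080}\right) - \frac{1 - 377542 + 34584}{119} = - \frac{23159071401}{77080} - - \frac{342957}{119} = - \frac{23159071401}{77080} + \frac{342957}{119} = - \frac{2729494371159}{9172520}$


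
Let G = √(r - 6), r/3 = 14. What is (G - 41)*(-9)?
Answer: 315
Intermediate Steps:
r = 42 (r = 3*14 = 42)
G = 6 (G = √(42 - 6) = √36 = 6)
(G - 41)*(-9) = (6 - 41)*(-9) = -35*(-9) = 315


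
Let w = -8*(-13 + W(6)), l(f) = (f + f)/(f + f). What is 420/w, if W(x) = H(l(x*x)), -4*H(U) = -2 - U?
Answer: 30/7 ≈ 4.2857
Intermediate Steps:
l(f) = 1 (l(f) = (2*f)/((2*f)) = (2*f)*(1/(2*f)) = 1)
H(U) = ½ + U/4 (H(U) = -(-2 - U)/4 = ½ + U/4)
W(x) = ¾ (W(x) = ½ + (¼)*1 = ½ + ¼ = ¾)
w = 98 (w = -8*(-13 + ¾) = -8*(-49/4) = 98)
420/w = 420/98 = 420*(1/98) = 30/7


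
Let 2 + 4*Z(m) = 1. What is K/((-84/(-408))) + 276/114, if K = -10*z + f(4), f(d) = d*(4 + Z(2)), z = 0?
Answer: 10012/133 ≈ 75.278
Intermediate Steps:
Z(m) = -1/4 (Z(m) = -1/2 + (1/4)*1 = -1/2 + 1/4 = -1/4)
f(d) = 15*d/4 (f(d) = d*(4 - 1/4) = d*(15/4) = 15*d/4)
K = 15 (K = -10*0 + (15/4)*4 = 0 + 15 = 15)
K/((-84/(-408))) + 276/114 = 15/((-84/(-408))) + 276/114 = 15/((-84*(-1/408))) + 276*(1/114) = 15/(7/34) + 46/19 = 15*(34/7) + 46/19 = 510/7 + 46/19 = 10012/133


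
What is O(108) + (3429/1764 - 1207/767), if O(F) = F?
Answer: 16291511/150332 ≈ 108.37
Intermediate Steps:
O(108) + (3429/1764 - 1207/767) = 108 + (3429/1764 - 1207/767) = 108 + (3429*(1/1764) - 1207*1/767) = 108 + (381/196 - 1207/767) = 108 + 55655/150332 = 16291511/150332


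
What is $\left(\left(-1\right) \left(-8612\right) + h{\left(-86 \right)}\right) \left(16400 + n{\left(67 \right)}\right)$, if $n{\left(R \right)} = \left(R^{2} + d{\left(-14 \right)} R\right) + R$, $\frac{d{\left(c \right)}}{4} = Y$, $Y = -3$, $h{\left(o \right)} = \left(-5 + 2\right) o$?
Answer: $178748240$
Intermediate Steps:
$h{\left(o \right)} = - 3 o$
$d{\left(c \right)} = -12$ ($d{\left(c \right)} = 4 \left(-3\right) = -12$)
$n{\left(R \right)} = R^{2} - 11 R$ ($n{\left(R \right)} = \left(R^{2} - 12 R\right) + R = R^{2} - 11 R$)
$\left(\left(-1\right) \left(-8612\right) + h{\left(-86 \right)}\right) \left(16400 + n{\left(67 \right)}\right) = \left(\left(-1\right) \left(-8612\right) - -258\right) \left(16400 + 67 \left(-11 + 67\right)\right) = \left(8612 + 258\right) \left(16400 + 67 \cdot 56\right) = 8870 \left(16400 + 3752\right) = 8870 \cdot 20152 = 178748240$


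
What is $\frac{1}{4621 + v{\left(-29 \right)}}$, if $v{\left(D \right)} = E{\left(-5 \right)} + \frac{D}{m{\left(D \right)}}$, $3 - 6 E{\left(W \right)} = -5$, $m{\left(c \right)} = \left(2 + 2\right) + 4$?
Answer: $\frac{24}{110849} \approx 0.00021651$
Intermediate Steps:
$m{\left(c \right)} = 8$ ($m{\left(c \right)} = 4 + 4 = 8$)
$E{\left(W \right)} = \frac{4}{3}$ ($E{\left(W \right)} = \frac{1}{2} - - \frac{5}{6} = \frac{1}{2} + \frac{5}{6} = \frac{4}{3}$)
$v{\left(D \right)} = \frac{4}{3} + \frac{D}{8}$
$\frac{1}{4621 + v{\left(-29 \right)}} = \frac{1}{4621 + \left(\frac{4}{3} + \frac{1}{8} \left(-29\right)\right)} = \frac{1}{4621 + \left(\frac{4}{3} - \frac{29}{8}\right)} = \frac{1}{4621 - \frac{55}{24}} = \frac{1}{\frac{110849}{24}} = \frac{24}{110849}$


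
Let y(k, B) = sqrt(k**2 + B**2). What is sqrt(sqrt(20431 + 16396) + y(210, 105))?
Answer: sqrt(sqrt(36827) + 105*sqrt(5)) ≈ 20.656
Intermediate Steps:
y(k, B) = sqrt(B**2 + k**2)
sqrt(sqrt(20431 + 16396) + y(210, 105)) = sqrt(sqrt(20431 + 16396) + sqrt(105**2 + 210**2)) = sqrt(sqrt(36827) + sqrt(11025 + 44100)) = sqrt(sqrt(36827) + sqrt(55125)) = sqrt(sqrt(36827) + 105*sqrt(5))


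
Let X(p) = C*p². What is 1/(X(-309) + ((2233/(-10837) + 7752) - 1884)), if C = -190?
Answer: -10837/196534654147 ≈ -5.5140e-8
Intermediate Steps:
X(p) = -190*p²
1/(X(-309) + ((2233/(-10837) + 7752) - 1884)) = 1/(-190*(-309)² + ((2233/(-10837) + 7752) - 1884)) = 1/(-190*95481 + ((2233*(-1/10837) + 7752) - 1884)) = 1/(-18141390 + ((-2233/10837 + 7752) - 1884)) = 1/(-18141390 + (84006191/10837 - 1884)) = 1/(-18141390 + 63589283/10837) = 1/(-196534654147/10837) = -10837/196534654147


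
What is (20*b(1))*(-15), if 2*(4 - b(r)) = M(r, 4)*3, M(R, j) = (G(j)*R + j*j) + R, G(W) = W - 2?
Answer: 7350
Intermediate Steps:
G(W) = -2 + W
M(R, j) = R + j² + R*(-2 + j) (M(R, j) = ((-2 + j)*R + j*j) + R = (R*(-2 + j) + j²) + R = (j² + R*(-2 + j)) + R = R + j² + R*(-2 + j))
b(r) = -20 - 9*r/2 (b(r) = 4 - (4² - r + r*4)*3/2 = 4 - (16 - r + 4*r)*3/2 = 4 - (16 + 3*r)*3/2 = 4 - (48 + 9*r)/2 = 4 + (-24 - 9*r/2) = -20 - 9*r/2)
(20*b(1))*(-15) = (20*(-20 - 9/2*1))*(-15) = (20*(-20 - 9/2))*(-15) = (20*(-49/2))*(-15) = -490*(-15) = 7350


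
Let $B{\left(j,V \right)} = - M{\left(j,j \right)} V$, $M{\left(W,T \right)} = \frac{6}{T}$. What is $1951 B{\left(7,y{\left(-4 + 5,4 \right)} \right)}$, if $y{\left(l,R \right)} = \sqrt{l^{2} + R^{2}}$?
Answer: $- \frac{11706 \sqrt{17}}{7} \approx -6895.0$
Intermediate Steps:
$y{\left(l,R \right)} = \sqrt{R^{2} + l^{2}}$
$B{\left(j,V \right)} = - \frac{6 V}{j}$ ($B{\left(j,V \right)} = - \frac{6}{j} V = - \frac{6 V}{j}$)
$1951 B{\left(7,y{\left(-4 + 5,4 \right)} \right)} = 1951 \left(- \frac{6 \sqrt{4^{2} + \left(-4 + 5\right)^{2}}}{7}\right) = 1951 \left(\left(-6\right) \sqrt{16 + 1^{2}} \cdot \frac{1}{7}\right) = 1951 \left(\left(-6\right) \sqrt{16 + 1} \cdot \frac{1}{7}\right) = 1951 \left(\left(-6\right) \sqrt{17} \cdot \frac{1}{7}\right) = 1951 \left(- \frac{6 \sqrt{17}}{7}\right) = - \frac{11706 \sqrt{17}}{7}$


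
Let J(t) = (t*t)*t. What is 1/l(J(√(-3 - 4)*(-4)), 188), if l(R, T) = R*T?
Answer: -I*√7/589568 ≈ -4.4876e-6*I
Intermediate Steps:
J(t) = t³ (J(t) = t²*t = t³)
1/l(J(√(-3 - 4)*(-4)), 188) = 1/((√(-3 - 4)*(-4))³*188) = 1/((√(-7)*(-4))³*188) = 1/(((I*√7)*(-4))³*188) = 1/((-4*I*√7)³*188) = 1/((448*I*√7)*188) = 1/(84224*I*√7) = -I*√7/589568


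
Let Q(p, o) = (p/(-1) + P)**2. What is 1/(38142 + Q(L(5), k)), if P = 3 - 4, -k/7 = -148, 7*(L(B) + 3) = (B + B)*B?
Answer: 49/1870254 ≈ 2.6200e-5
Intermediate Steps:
L(B) = -3 + 2*B**2/7 (L(B) = -3 + ((B + B)*B)/7 = -3 + ((2*B)*B)/7 = -3 + (2*B**2)/7 = -3 + 2*B**2/7)
k = 1036 (k = -7*(-148) = 1036)
P = -1
Q(p, o) = (-1 - p)**2 (Q(p, o) = (p/(-1) - 1)**2 = (p*(-1) - 1)**2 = (-p - 1)**2 = (-1 - p)**2)
1/(38142 + Q(L(5), k)) = 1/(38142 + (1 + (-3 + (2/7)*5**2))**2) = 1/(38142 + (1 + (-3 + (2/7)*25))**2) = 1/(38142 + (1 + (-3 + 50/7))**2) = 1/(38142 + (1 + 29/7)**2) = 1/(38142 + (36/7)**2) = 1/(38142 + 1296/49) = 1/(1870254/49) = 49/1870254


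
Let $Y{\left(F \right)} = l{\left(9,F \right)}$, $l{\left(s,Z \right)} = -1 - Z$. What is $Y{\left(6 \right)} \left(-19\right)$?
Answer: $133$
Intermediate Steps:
$Y{\left(F \right)} = -1 - F$
$Y{\left(6 \right)} \left(-19\right) = \left(-1 - 6\right) \left(-19\right) = \left(-7\right) \left(-19\right) = 133$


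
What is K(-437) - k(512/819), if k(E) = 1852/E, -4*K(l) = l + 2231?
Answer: -436605/128 ≈ -3411.0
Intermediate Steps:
K(l) = -2231/4 - l/4 (K(l) = -(l + 2231)/4 = -(2231 + l)/4 = -2231/4 - l/4)
K(-437) - k(512/819) = (-2231/4 - 1/4*(-437)) - 1852/(512/819) = (-2231/4 + 437/4) - 1852/(512*(1/819)) = -897/2 - 1852/512/819 = -897/2 - 1852*819/512 = -897/2 - 1*379197/128 = -897/2 - 379197/128 = -436605/128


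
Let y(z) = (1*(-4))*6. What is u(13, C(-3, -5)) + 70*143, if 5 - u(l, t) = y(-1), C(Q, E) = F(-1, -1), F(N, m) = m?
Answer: 10039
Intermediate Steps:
y(z) = -24 (y(z) = -4*6 = -24)
C(Q, E) = -1
u(l, t) = 29 (u(l, t) = 5 - 1*(-24) = 5 + 24 = 29)
u(13, C(-3, -5)) + 70*143 = 29 + 70*143 = 29 + 10010 = 10039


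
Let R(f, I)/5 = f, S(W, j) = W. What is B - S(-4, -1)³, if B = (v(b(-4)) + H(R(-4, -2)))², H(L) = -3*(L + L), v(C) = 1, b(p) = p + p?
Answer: 14705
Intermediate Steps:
b(p) = 2*p
R(f, I) = 5*f
H(L) = -6*L
B = 14641 (B = (1 - 30*(-4))² = (1 - 6*(-20))² = (1 + 120)² = 121² = 14641)
B - S(-4, -1)³ = 14641 - 1*(-4)³ = 14641 - 1*(-64) = 14641 + 64 = 14705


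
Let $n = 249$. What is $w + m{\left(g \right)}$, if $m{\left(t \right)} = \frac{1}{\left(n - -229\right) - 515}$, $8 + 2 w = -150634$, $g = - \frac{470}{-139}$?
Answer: $- \frac{2786878}{37} \approx -75321.0$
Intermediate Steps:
$g = \frac{470}{139}$ ($g = \left(-470\right) \left(- \frac{1}{139}\right) = \frac{470}{139} \approx 3.3813$)
$w = -75321$ ($w = -4 + \frac{1}{2} \left(-150634\right) = -4 - 75317 = -75321$)
$m{\left(t \right)} = - \frac{1}{37}$ ($m{\left(t \right)} = \frac{1}{\left(249 - -229\right) - 515} = \frac{1}{\left(249 + 229\right) - 515} = \frac{1}{478 - 515} = \frac{1}{-37} = - \frac{1}{37}$)
$w + m{\left(g \right)} = -75321 - \frac{1}{37} = - \frac{2786878}{37}$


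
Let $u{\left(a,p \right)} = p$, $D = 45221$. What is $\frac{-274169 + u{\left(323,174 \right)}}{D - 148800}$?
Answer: $\frac{273995}{103579} \approx 2.6453$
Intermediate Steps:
$\frac{-274169 + u{\left(323,174 \right)}}{D - 148800} = \frac{-274169 + 174}{45221 - 148800} = - \frac{273995}{-103579} = \left(-273995\right) \left(- \frac{1}{103579}\right) = \frac{273995}{103579}$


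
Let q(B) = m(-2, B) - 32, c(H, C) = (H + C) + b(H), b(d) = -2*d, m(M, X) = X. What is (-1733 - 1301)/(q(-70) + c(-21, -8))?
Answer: 3034/89 ≈ 34.090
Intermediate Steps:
c(H, C) = C - H (c(H, C) = (H + C) - 2*H = (C + H) - 2*H = C - H)
q(B) = -32 + B (q(B) = B - 32 = -32 + B)
(-1733 - 1301)/(q(-70) + c(-21, -8)) = (-1733 - 1301)/((-32 - 70) + (-8 - 1*(-21))) = -3034/(-102 + (-8 + 21)) = -3034/(-102 + 13) = -3034/(-89) = -3034*(-1/89) = 3034/89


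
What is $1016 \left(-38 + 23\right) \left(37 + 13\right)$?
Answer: $-762000$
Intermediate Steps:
$1016 \left(-38 + 23\right) \left(37 + 13\right) = 1016 \left(\left(-15\right) 50\right) = 1016 \left(-750\right) = -762000$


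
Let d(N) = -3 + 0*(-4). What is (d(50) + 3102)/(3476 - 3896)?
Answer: -1033/140 ≈ -7.3786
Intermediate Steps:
d(N) = -3 (d(N) = -3 + 0 = -3)
(d(50) + 3102)/(3476 - 3896) = (-3 + 3102)/(3476 - 3896) = 3099/(-420) = 3099*(-1/420) = -1033/140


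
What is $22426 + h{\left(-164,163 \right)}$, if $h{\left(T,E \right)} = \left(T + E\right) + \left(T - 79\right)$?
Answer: $22182$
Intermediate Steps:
$h{\left(T,E \right)} = -79 + E + 2 T$ ($h{\left(T,E \right)} = \left(E + T\right) + \left(T - 79\right) = \left(E + T\right) + \left(-79 + T\right) = -79 + E + 2 T$)
$22426 + h{\left(-164,163 \right)} = 22426 + \left(-79 + 163 + 2 \left(-164\right)\right) = 22426 - 244 = 22182$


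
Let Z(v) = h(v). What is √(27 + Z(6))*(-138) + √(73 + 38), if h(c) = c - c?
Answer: √111 - 414*√3 ≈ -706.53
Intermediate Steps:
h(c) = 0
Z(v) = 0
√(27 + Z(6))*(-138) + √(73 + 38) = √(27 + 0)*(-138) + √(73 + 38) = √27*(-138) + √111 = (3*√3)*(-138) + √111 = -414*√3 + √111 = √111 - 414*√3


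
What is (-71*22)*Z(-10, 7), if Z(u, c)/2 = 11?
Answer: -34364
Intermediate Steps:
Z(u, c) = 22 (Z(u, c) = 2*11 = 22)
(-71*22)*Z(-10, 7) = -71*22*22 = -1*1562*22 = -1562*22 = -34364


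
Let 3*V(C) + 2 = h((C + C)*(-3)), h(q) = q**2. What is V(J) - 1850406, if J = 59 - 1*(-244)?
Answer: -2246096/3 ≈ -7.4870e+5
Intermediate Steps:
J = 303 (J = 59 + 244 = 303)
V(C) = -2/3 + 12*C**2 (V(C) = -2/3 + ((C + C)*(-3))**2/3 = -2/3 + ((2*C)*(-3))**2/3 = -2/3 + (-6*C)**2/3 = -2/3 + (36*C**2)/3 = -2/3 + 12*C**2)
V(J) - 1850406 = (-2/3 + 12*303**2) - 1850406 = (-2/3 + 12*91809) - 1850406 = (-2/3 + 1101708) - 1850406 = 3305122/3 - 1850406 = -2246096/3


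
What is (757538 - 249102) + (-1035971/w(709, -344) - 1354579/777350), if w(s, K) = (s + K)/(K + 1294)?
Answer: -124157400789967/56746550 ≈ -2.1879e+6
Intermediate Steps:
w(s, K) = (K + s)/(1294 + K)
(757538 - 249102) + (-1035971/w(709, -344) - 1354579/777350) = (757538 - 249102) + (-1035971*(1294 - 344)/(-344 + 709) - 1354579/777350) = 508436 + (-1035971/(365/950) - 1354579*1/777350) = 508436 + (-1035971/((1/950)*365) - 1354579/777350) = 508436 + (-1035971/73/190 - 1354579/777350) = 508436 + (-1035971*190/73 - 1354579/777350) = 508436 + (-196834490/73 - 1354579/777350) = 508436 - 153009389685767/56746550 = -124157400789967/56746550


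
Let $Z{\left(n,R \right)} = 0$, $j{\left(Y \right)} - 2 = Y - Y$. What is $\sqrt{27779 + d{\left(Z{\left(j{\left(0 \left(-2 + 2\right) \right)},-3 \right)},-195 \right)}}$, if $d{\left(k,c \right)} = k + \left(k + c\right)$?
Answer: $8 \sqrt{431} \approx 166.08$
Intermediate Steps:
$j{\left(Y \right)} = 2$ ($j{\left(Y \right)} = 2 + \left(Y - Y\right) = 2 + 0 = 2$)
$d{\left(k,c \right)} = c + 2 k$ ($d{\left(k,c \right)} = k + \left(c + k\right) = c + 2 k$)
$\sqrt{27779 + d{\left(Z{\left(j{\left(0 \left(-2 + 2\right) \right)},-3 \right)},-195 \right)}} = \sqrt{27779 + \left(-195 + 2 \cdot 0\right)} = \sqrt{27779 + \left(-195 + 0\right)} = \sqrt{27779 - 195} = \sqrt{27584} = 8 \sqrt{431}$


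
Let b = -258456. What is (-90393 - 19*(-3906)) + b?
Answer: -274635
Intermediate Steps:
(-90393 - 19*(-3906)) + b = (-90393 - 19*(-3906)) - 258456 = (-90393 + 74214) - 258456 = -16179 - 258456 = -274635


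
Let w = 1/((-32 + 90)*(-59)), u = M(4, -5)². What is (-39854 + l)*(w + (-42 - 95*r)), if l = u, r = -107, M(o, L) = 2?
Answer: -690220032125/1711 ≈ -4.0340e+8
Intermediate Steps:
u = 4 (u = 2² = 4)
l = 4
w = -1/3422 (w = 1/(58*(-59)) = 1/(-3422) = -1/3422 ≈ -0.00029223)
(-39854 + l)*(w + (-42 - 95*r)) = (-39854 + 4)*(-1/3422 + (-42 - 95*(-107))) = -39850*(-1/3422 + (-42 + 10165)) = -39850*(-1/3422 + 10123) = -39850*34640905/3422 = -690220032125/1711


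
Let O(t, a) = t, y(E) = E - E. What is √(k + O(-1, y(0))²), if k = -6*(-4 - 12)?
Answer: √97 ≈ 9.8489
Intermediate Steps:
y(E) = 0
k = 96 (k = -6*(-16) = 96)
√(k + O(-1, y(0))²) = √(96 + (-1)²) = √(96 + 1) = √97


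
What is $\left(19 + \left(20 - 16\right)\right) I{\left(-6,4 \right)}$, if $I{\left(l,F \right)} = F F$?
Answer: $368$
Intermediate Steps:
$I{\left(l,F \right)} = F^{2}$
$\left(19 + \left(20 - 16\right)\right) I{\left(-6,4 \right)} = \left(19 + \left(20 - 16\right)\right) 4^{2} = \left(19 + \left(20 - 16\right)\right) 16 = \left(19 + 4\right) 16 = 23 \cdot 16 = 368$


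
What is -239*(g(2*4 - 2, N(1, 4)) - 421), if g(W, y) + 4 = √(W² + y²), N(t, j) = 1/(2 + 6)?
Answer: 101575 - 239*√2305/8 ≈ 1.0014e+5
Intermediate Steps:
N(t, j) = ⅛ (N(t, j) = 1/8 = ⅛)
g(W, y) = -4 + √(W² + y²)
-239*(g(2*4 - 2, N(1, 4)) - 421) = -239*((-4 + √((2*4 - 2)² + (⅛)²)) - 421) = -239*((-4 + √((8 - 2)² + 1/64)) - 421) = -239*((-4 + √(6² + 1/64)) - 421) = -239*((-4 + √(36 + 1/64)) - 421) = -239*((-4 + √(2305/64)) - 421) = -239*((-4 + √2305/8) - 421) = -239*(-425 + √2305/8) = 101575 - 239*√2305/8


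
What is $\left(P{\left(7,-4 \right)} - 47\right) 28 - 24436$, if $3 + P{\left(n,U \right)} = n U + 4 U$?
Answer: $-27068$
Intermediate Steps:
$P{\left(n,U \right)} = -3 + 4 U + U n$ ($P{\left(n,U \right)} = -3 + \left(n U + 4 U\right) = -3 + \left(U n + 4 U\right) = -3 + \left(4 U + U n\right) = -3 + 4 U + U n$)
$\left(P{\left(7,-4 \right)} - 47\right) 28 - 24436 = \left(\left(-3 + 4 \left(-4\right) - 28\right) - 47\right) 28 - 24436 = \left(\left(-3 - 16 - 28\right) - 47\right) 28 - 24436 = \left(-47 - 47\right) 28 - 24436 = \left(-94\right) 28 - 24436 = -2632 - 24436 = -27068$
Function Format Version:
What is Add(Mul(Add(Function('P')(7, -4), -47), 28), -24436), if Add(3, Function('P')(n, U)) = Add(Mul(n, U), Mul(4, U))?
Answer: -27068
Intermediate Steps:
Function('P')(n, U) = Add(-3, Mul(4, U), Mul(U, n)) (Function('P')(n, U) = Add(-3, Add(Mul(n, U), Mul(4, U))) = Add(-3, Add(Mul(U, n), Mul(4, U))) = Add(-3, Add(Mul(4, U), Mul(U, n))) = Add(-3, Mul(4, U), Mul(U, n)))
Add(Mul(Add(Function('P')(7, -4), -47), 28), -24436) = Add(Mul(Add(Add(-3, Mul(4, -4), Mul(-4, 7)), -47), 28), -24436) = Add(Mul(Add(Add(-3, -16, -28), -47), 28), -24436) = Add(Mul(Add(-47, -47), 28), -24436) = Add(Mul(-94, 28), -24436) = Add(-2632, -24436) = -27068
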